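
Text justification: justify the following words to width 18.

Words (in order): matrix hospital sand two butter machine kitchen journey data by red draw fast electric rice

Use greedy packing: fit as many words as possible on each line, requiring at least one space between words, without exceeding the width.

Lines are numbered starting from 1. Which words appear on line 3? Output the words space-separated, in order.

Line 1: ['matrix', 'hospital'] (min_width=15, slack=3)
Line 2: ['sand', 'two', 'butter'] (min_width=15, slack=3)
Line 3: ['machine', 'kitchen'] (min_width=15, slack=3)
Line 4: ['journey', 'data', 'by'] (min_width=15, slack=3)
Line 5: ['red', 'draw', 'fast'] (min_width=13, slack=5)
Line 6: ['electric', 'rice'] (min_width=13, slack=5)

Answer: machine kitchen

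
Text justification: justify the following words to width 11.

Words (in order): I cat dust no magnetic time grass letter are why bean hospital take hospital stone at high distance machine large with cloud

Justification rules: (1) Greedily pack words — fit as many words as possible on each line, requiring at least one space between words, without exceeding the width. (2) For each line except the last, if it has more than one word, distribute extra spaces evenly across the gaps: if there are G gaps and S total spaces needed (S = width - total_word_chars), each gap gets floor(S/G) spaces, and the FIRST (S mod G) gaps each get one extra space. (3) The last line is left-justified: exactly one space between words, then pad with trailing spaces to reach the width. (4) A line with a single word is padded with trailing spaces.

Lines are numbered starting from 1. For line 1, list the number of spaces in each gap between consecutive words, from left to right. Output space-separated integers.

Answer: 2 1

Derivation:
Line 1: ['I', 'cat', 'dust'] (min_width=10, slack=1)
Line 2: ['no', 'magnetic'] (min_width=11, slack=0)
Line 3: ['time', 'grass'] (min_width=10, slack=1)
Line 4: ['letter', 'are'] (min_width=10, slack=1)
Line 5: ['why', 'bean'] (min_width=8, slack=3)
Line 6: ['hospital'] (min_width=8, slack=3)
Line 7: ['take'] (min_width=4, slack=7)
Line 8: ['hospital'] (min_width=8, slack=3)
Line 9: ['stone', 'at'] (min_width=8, slack=3)
Line 10: ['high'] (min_width=4, slack=7)
Line 11: ['distance'] (min_width=8, slack=3)
Line 12: ['machine'] (min_width=7, slack=4)
Line 13: ['large', 'with'] (min_width=10, slack=1)
Line 14: ['cloud'] (min_width=5, slack=6)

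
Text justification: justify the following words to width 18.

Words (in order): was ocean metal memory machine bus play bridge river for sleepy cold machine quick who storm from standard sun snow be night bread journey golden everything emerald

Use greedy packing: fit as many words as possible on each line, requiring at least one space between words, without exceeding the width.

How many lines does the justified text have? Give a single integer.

Answer: 10

Derivation:
Line 1: ['was', 'ocean', 'metal'] (min_width=15, slack=3)
Line 2: ['memory', 'machine', 'bus'] (min_width=18, slack=0)
Line 3: ['play', 'bridge', 'river'] (min_width=17, slack=1)
Line 4: ['for', 'sleepy', 'cold'] (min_width=15, slack=3)
Line 5: ['machine', 'quick', 'who'] (min_width=17, slack=1)
Line 6: ['storm', 'from'] (min_width=10, slack=8)
Line 7: ['standard', 'sun', 'snow'] (min_width=17, slack=1)
Line 8: ['be', 'night', 'bread'] (min_width=14, slack=4)
Line 9: ['journey', 'golden'] (min_width=14, slack=4)
Line 10: ['everything', 'emerald'] (min_width=18, slack=0)
Total lines: 10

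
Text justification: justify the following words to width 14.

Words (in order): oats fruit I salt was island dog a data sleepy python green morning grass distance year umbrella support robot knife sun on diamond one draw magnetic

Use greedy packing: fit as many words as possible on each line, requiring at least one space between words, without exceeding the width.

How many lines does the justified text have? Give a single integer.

Answer: 12

Derivation:
Line 1: ['oats', 'fruit', 'I'] (min_width=12, slack=2)
Line 2: ['salt', 'was'] (min_width=8, slack=6)
Line 3: ['island', 'dog', 'a'] (min_width=12, slack=2)
Line 4: ['data', 'sleepy'] (min_width=11, slack=3)
Line 5: ['python', 'green'] (min_width=12, slack=2)
Line 6: ['morning', 'grass'] (min_width=13, slack=1)
Line 7: ['distance', 'year'] (min_width=13, slack=1)
Line 8: ['umbrella'] (min_width=8, slack=6)
Line 9: ['support', 'robot'] (min_width=13, slack=1)
Line 10: ['knife', 'sun', 'on'] (min_width=12, slack=2)
Line 11: ['diamond', 'one'] (min_width=11, slack=3)
Line 12: ['draw', 'magnetic'] (min_width=13, slack=1)
Total lines: 12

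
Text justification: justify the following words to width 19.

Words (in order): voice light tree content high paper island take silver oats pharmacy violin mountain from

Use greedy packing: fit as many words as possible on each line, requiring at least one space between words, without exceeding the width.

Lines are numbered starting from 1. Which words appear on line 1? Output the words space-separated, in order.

Answer: voice light tree

Derivation:
Line 1: ['voice', 'light', 'tree'] (min_width=16, slack=3)
Line 2: ['content', 'high', 'paper'] (min_width=18, slack=1)
Line 3: ['island', 'take', 'silver'] (min_width=18, slack=1)
Line 4: ['oats', 'pharmacy'] (min_width=13, slack=6)
Line 5: ['violin', 'mountain'] (min_width=15, slack=4)
Line 6: ['from'] (min_width=4, slack=15)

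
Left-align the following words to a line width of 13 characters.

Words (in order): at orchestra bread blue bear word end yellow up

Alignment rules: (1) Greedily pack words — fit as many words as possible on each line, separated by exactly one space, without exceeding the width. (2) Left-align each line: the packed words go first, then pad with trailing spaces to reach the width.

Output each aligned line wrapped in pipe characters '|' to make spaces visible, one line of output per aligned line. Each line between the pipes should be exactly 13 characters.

Line 1: ['at', 'orchestra'] (min_width=12, slack=1)
Line 2: ['bread', 'blue'] (min_width=10, slack=3)
Line 3: ['bear', 'word', 'end'] (min_width=13, slack=0)
Line 4: ['yellow', 'up'] (min_width=9, slack=4)

Answer: |at orchestra |
|bread blue   |
|bear word end|
|yellow up    |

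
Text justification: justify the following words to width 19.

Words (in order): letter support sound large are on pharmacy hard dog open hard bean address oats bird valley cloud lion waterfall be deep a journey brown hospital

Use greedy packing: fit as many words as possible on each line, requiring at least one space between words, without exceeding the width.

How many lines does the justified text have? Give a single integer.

Answer: 9

Derivation:
Line 1: ['letter', 'support'] (min_width=14, slack=5)
Line 2: ['sound', 'large', 'are', 'on'] (min_width=18, slack=1)
Line 3: ['pharmacy', 'hard', 'dog'] (min_width=17, slack=2)
Line 4: ['open', 'hard', 'bean'] (min_width=14, slack=5)
Line 5: ['address', 'oats', 'bird'] (min_width=17, slack=2)
Line 6: ['valley', 'cloud', 'lion'] (min_width=17, slack=2)
Line 7: ['waterfall', 'be', 'deep', 'a'] (min_width=19, slack=0)
Line 8: ['journey', 'brown'] (min_width=13, slack=6)
Line 9: ['hospital'] (min_width=8, slack=11)
Total lines: 9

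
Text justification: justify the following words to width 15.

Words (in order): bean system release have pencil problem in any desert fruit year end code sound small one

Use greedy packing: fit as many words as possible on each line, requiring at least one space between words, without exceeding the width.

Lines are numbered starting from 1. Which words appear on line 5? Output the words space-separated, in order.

Answer: fruit year end

Derivation:
Line 1: ['bean', 'system'] (min_width=11, slack=4)
Line 2: ['release', 'have'] (min_width=12, slack=3)
Line 3: ['pencil', 'problem'] (min_width=14, slack=1)
Line 4: ['in', 'any', 'desert'] (min_width=13, slack=2)
Line 5: ['fruit', 'year', 'end'] (min_width=14, slack=1)
Line 6: ['code', 'sound'] (min_width=10, slack=5)
Line 7: ['small', 'one'] (min_width=9, slack=6)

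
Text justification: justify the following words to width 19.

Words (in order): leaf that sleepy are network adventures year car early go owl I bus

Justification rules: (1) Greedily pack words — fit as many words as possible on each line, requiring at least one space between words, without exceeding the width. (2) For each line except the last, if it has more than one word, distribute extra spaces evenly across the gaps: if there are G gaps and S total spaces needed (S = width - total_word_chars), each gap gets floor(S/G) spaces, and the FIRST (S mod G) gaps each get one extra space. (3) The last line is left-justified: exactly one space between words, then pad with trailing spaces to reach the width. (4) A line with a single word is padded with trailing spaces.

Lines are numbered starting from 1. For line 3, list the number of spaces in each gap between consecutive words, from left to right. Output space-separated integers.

Answer: 1 1

Derivation:
Line 1: ['leaf', 'that', 'sleepy'] (min_width=16, slack=3)
Line 2: ['are', 'network'] (min_width=11, slack=8)
Line 3: ['adventures', 'year', 'car'] (min_width=19, slack=0)
Line 4: ['early', 'go', 'owl', 'I', 'bus'] (min_width=18, slack=1)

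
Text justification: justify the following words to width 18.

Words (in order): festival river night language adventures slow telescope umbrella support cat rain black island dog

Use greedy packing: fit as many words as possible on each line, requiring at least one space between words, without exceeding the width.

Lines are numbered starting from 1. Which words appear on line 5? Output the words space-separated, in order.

Answer: support cat rain

Derivation:
Line 1: ['festival', 'river'] (min_width=14, slack=4)
Line 2: ['night', 'language'] (min_width=14, slack=4)
Line 3: ['adventures', 'slow'] (min_width=15, slack=3)
Line 4: ['telescope', 'umbrella'] (min_width=18, slack=0)
Line 5: ['support', 'cat', 'rain'] (min_width=16, slack=2)
Line 6: ['black', 'island', 'dog'] (min_width=16, slack=2)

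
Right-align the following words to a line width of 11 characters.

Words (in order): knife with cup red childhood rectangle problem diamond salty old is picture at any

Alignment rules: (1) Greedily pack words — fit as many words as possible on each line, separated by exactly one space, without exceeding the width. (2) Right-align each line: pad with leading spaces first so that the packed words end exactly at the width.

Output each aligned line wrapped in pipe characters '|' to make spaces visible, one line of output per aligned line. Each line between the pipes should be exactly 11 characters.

Line 1: ['knife', 'with'] (min_width=10, slack=1)
Line 2: ['cup', 'red'] (min_width=7, slack=4)
Line 3: ['childhood'] (min_width=9, slack=2)
Line 4: ['rectangle'] (min_width=9, slack=2)
Line 5: ['problem'] (min_width=7, slack=4)
Line 6: ['diamond'] (min_width=7, slack=4)
Line 7: ['salty', 'old'] (min_width=9, slack=2)
Line 8: ['is', 'picture'] (min_width=10, slack=1)
Line 9: ['at', 'any'] (min_width=6, slack=5)

Answer: | knife with|
|    cup red|
|  childhood|
|  rectangle|
|    problem|
|    diamond|
|  salty old|
| is picture|
|     at any|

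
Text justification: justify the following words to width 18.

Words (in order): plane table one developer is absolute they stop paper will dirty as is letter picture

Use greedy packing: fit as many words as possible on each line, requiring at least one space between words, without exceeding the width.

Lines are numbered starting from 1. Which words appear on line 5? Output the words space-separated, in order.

Line 1: ['plane', 'table', 'one'] (min_width=15, slack=3)
Line 2: ['developer', 'is'] (min_width=12, slack=6)
Line 3: ['absolute', 'they', 'stop'] (min_width=18, slack=0)
Line 4: ['paper', 'will', 'dirty'] (min_width=16, slack=2)
Line 5: ['as', 'is', 'letter'] (min_width=12, slack=6)
Line 6: ['picture'] (min_width=7, slack=11)

Answer: as is letter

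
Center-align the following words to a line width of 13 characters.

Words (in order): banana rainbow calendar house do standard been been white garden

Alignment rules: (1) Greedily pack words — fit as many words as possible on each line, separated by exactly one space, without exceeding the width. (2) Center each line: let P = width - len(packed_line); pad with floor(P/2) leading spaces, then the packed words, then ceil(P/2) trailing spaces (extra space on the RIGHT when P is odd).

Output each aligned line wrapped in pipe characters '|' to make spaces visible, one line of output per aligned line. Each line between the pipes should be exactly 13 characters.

Line 1: ['banana'] (min_width=6, slack=7)
Line 2: ['rainbow'] (min_width=7, slack=6)
Line 3: ['calendar'] (min_width=8, slack=5)
Line 4: ['house', 'do'] (min_width=8, slack=5)
Line 5: ['standard', 'been'] (min_width=13, slack=0)
Line 6: ['been', 'white'] (min_width=10, slack=3)
Line 7: ['garden'] (min_width=6, slack=7)

Answer: |   banana    |
|   rainbow   |
|  calendar   |
|  house do   |
|standard been|
| been white  |
|   garden    |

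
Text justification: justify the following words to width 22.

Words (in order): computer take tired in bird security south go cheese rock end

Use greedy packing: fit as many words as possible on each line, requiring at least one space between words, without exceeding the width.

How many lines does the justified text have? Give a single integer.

Line 1: ['computer', 'take', 'tired', 'in'] (min_width=22, slack=0)
Line 2: ['bird', 'security', 'south', 'go'] (min_width=22, slack=0)
Line 3: ['cheese', 'rock', 'end'] (min_width=15, slack=7)
Total lines: 3

Answer: 3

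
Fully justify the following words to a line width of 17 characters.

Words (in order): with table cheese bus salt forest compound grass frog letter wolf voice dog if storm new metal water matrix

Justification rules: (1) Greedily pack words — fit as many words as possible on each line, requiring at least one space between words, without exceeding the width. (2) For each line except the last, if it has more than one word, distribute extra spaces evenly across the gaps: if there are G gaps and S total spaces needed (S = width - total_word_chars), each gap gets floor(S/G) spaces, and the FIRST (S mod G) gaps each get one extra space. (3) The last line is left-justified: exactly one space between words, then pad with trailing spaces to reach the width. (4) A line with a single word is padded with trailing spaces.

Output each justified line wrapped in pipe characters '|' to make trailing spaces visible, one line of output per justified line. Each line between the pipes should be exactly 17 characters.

Answer: |with table cheese|
|bus  salt  forest|
|compound    grass|
|frog  letter wolf|
|voice    dog   if|
|storm  new  metal|
|water matrix     |

Derivation:
Line 1: ['with', 'table', 'cheese'] (min_width=17, slack=0)
Line 2: ['bus', 'salt', 'forest'] (min_width=15, slack=2)
Line 3: ['compound', 'grass'] (min_width=14, slack=3)
Line 4: ['frog', 'letter', 'wolf'] (min_width=16, slack=1)
Line 5: ['voice', 'dog', 'if'] (min_width=12, slack=5)
Line 6: ['storm', 'new', 'metal'] (min_width=15, slack=2)
Line 7: ['water', 'matrix'] (min_width=12, slack=5)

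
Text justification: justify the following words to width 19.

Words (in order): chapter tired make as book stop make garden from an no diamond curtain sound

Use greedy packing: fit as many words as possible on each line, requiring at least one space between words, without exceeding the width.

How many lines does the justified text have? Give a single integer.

Line 1: ['chapter', 'tired', 'make'] (min_width=18, slack=1)
Line 2: ['as', 'book', 'stop', 'make'] (min_width=17, slack=2)
Line 3: ['garden', 'from', 'an', 'no'] (min_width=17, slack=2)
Line 4: ['diamond', 'curtain'] (min_width=15, slack=4)
Line 5: ['sound'] (min_width=5, slack=14)
Total lines: 5

Answer: 5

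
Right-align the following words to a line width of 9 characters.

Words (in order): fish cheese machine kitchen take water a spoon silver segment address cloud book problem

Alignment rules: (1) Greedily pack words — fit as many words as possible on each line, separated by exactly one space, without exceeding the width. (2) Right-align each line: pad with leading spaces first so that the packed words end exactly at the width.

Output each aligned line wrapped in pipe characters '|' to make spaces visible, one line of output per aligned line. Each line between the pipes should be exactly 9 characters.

Line 1: ['fish'] (min_width=4, slack=5)
Line 2: ['cheese'] (min_width=6, slack=3)
Line 3: ['machine'] (min_width=7, slack=2)
Line 4: ['kitchen'] (min_width=7, slack=2)
Line 5: ['take'] (min_width=4, slack=5)
Line 6: ['water', 'a'] (min_width=7, slack=2)
Line 7: ['spoon'] (min_width=5, slack=4)
Line 8: ['silver'] (min_width=6, slack=3)
Line 9: ['segment'] (min_width=7, slack=2)
Line 10: ['address'] (min_width=7, slack=2)
Line 11: ['cloud'] (min_width=5, slack=4)
Line 12: ['book'] (min_width=4, slack=5)
Line 13: ['problem'] (min_width=7, slack=2)

Answer: |     fish|
|   cheese|
|  machine|
|  kitchen|
|     take|
|  water a|
|    spoon|
|   silver|
|  segment|
|  address|
|    cloud|
|     book|
|  problem|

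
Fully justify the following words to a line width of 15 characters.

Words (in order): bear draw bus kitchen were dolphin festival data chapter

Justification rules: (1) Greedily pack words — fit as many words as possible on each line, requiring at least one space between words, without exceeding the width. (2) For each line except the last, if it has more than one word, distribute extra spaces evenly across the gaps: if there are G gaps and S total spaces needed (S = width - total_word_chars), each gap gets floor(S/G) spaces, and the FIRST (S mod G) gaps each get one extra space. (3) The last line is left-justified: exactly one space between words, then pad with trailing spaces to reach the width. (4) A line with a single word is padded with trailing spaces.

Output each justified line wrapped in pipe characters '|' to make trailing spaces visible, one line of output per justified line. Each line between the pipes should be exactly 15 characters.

Answer: |bear  draw  bus|
|kitchen    were|
|dolphin        |
|festival   data|
|chapter        |

Derivation:
Line 1: ['bear', 'draw', 'bus'] (min_width=13, slack=2)
Line 2: ['kitchen', 'were'] (min_width=12, slack=3)
Line 3: ['dolphin'] (min_width=7, slack=8)
Line 4: ['festival', 'data'] (min_width=13, slack=2)
Line 5: ['chapter'] (min_width=7, slack=8)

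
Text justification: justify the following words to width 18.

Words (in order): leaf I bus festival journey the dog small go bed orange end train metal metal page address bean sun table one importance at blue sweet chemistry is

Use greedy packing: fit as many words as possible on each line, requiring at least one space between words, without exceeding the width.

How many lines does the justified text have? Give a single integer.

Answer: 9

Derivation:
Line 1: ['leaf', 'I', 'bus'] (min_width=10, slack=8)
Line 2: ['festival', 'journey'] (min_width=16, slack=2)
Line 3: ['the', 'dog', 'small', 'go'] (min_width=16, slack=2)
Line 4: ['bed', 'orange', 'end'] (min_width=14, slack=4)
Line 5: ['train', 'metal', 'metal'] (min_width=17, slack=1)
Line 6: ['page', 'address', 'bean'] (min_width=17, slack=1)
Line 7: ['sun', 'table', 'one'] (min_width=13, slack=5)
Line 8: ['importance', 'at', 'blue'] (min_width=18, slack=0)
Line 9: ['sweet', 'chemistry', 'is'] (min_width=18, slack=0)
Total lines: 9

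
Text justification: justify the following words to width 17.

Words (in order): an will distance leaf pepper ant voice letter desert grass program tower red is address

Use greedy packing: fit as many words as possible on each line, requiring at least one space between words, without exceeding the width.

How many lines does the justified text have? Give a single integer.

Answer: 6

Derivation:
Line 1: ['an', 'will', 'distance'] (min_width=16, slack=1)
Line 2: ['leaf', 'pepper', 'ant'] (min_width=15, slack=2)
Line 3: ['voice', 'letter'] (min_width=12, slack=5)
Line 4: ['desert', 'grass'] (min_width=12, slack=5)
Line 5: ['program', 'tower', 'red'] (min_width=17, slack=0)
Line 6: ['is', 'address'] (min_width=10, slack=7)
Total lines: 6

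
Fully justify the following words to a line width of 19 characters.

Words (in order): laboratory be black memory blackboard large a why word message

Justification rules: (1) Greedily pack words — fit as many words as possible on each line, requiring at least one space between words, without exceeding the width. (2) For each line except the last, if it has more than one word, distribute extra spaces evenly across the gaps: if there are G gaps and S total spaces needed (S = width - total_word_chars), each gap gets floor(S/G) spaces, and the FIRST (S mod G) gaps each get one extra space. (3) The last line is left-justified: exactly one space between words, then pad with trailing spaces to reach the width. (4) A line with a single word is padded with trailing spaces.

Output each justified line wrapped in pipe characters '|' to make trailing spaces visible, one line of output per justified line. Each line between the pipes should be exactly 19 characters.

Answer: |laboratory be black|
|memory   blackboard|
|large  a  why  word|
|message            |

Derivation:
Line 1: ['laboratory', 'be', 'black'] (min_width=19, slack=0)
Line 2: ['memory', 'blackboard'] (min_width=17, slack=2)
Line 3: ['large', 'a', 'why', 'word'] (min_width=16, slack=3)
Line 4: ['message'] (min_width=7, slack=12)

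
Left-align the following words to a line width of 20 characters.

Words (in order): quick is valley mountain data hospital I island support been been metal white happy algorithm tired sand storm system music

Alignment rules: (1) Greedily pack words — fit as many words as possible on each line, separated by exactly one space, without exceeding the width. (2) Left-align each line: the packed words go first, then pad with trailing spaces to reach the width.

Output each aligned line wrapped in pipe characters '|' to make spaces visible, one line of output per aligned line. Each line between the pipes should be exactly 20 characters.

Answer: |quick is valley     |
|mountain data       |
|hospital I island   |
|support been been   |
|metal white happy   |
|algorithm tired sand|
|storm system music  |

Derivation:
Line 1: ['quick', 'is', 'valley'] (min_width=15, slack=5)
Line 2: ['mountain', 'data'] (min_width=13, slack=7)
Line 3: ['hospital', 'I', 'island'] (min_width=17, slack=3)
Line 4: ['support', 'been', 'been'] (min_width=17, slack=3)
Line 5: ['metal', 'white', 'happy'] (min_width=17, slack=3)
Line 6: ['algorithm', 'tired', 'sand'] (min_width=20, slack=0)
Line 7: ['storm', 'system', 'music'] (min_width=18, slack=2)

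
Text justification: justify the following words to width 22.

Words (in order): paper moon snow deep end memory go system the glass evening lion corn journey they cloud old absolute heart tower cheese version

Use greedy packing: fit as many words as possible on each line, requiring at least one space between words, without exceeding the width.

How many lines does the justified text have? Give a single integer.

Line 1: ['paper', 'moon', 'snow', 'deep'] (min_width=20, slack=2)
Line 2: ['end', 'memory', 'go', 'system'] (min_width=20, slack=2)
Line 3: ['the', 'glass', 'evening', 'lion'] (min_width=22, slack=0)
Line 4: ['corn', 'journey', 'they'] (min_width=17, slack=5)
Line 5: ['cloud', 'old', 'absolute'] (min_width=18, slack=4)
Line 6: ['heart', 'tower', 'cheese'] (min_width=18, slack=4)
Line 7: ['version'] (min_width=7, slack=15)
Total lines: 7

Answer: 7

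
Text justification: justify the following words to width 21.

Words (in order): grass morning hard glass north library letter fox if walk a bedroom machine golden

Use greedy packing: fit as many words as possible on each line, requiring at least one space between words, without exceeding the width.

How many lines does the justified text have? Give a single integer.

Line 1: ['grass', 'morning', 'hard'] (min_width=18, slack=3)
Line 2: ['glass', 'north', 'library'] (min_width=19, slack=2)
Line 3: ['letter', 'fox', 'if', 'walk', 'a'] (min_width=20, slack=1)
Line 4: ['bedroom', 'machine'] (min_width=15, slack=6)
Line 5: ['golden'] (min_width=6, slack=15)
Total lines: 5

Answer: 5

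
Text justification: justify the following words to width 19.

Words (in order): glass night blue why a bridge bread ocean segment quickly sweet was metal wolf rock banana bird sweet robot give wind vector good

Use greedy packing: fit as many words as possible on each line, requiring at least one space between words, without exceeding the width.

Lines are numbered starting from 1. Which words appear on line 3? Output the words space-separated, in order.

Answer: ocean segment

Derivation:
Line 1: ['glass', 'night', 'blue'] (min_width=16, slack=3)
Line 2: ['why', 'a', 'bridge', 'bread'] (min_width=18, slack=1)
Line 3: ['ocean', 'segment'] (min_width=13, slack=6)
Line 4: ['quickly', 'sweet', 'was'] (min_width=17, slack=2)
Line 5: ['metal', 'wolf', 'rock'] (min_width=15, slack=4)
Line 6: ['banana', 'bird', 'sweet'] (min_width=17, slack=2)
Line 7: ['robot', 'give', 'wind'] (min_width=15, slack=4)
Line 8: ['vector', 'good'] (min_width=11, slack=8)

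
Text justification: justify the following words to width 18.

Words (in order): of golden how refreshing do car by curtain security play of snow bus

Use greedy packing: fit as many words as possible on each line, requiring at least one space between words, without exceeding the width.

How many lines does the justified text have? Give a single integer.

Answer: 5

Derivation:
Line 1: ['of', 'golden', 'how'] (min_width=13, slack=5)
Line 2: ['refreshing', 'do', 'car'] (min_width=17, slack=1)
Line 3: ['by', 'curtain'] (min_width=10, slack=8)
Line 4: ['security', 'play', 'of'] (min_width=16, slack=2)
Line 5: ['snow', 'bus'] (min_width=8, slack=10)
Total lines: 5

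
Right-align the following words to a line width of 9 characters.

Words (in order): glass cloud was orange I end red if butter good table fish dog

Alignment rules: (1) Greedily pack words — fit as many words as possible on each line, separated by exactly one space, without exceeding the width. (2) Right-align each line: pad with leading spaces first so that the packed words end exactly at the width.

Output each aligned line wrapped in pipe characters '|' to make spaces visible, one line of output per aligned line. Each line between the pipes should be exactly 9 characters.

Answer: |    glass|
|cloud was|
| orange I|
|  end red|
|if butter|
|     good|
|    table|
| fish dog|

Derivation:
Line 1: ['glass'] (min_width=5, slack=4)
Line 2: ['cloud', 'was'] (min_width=9, slack=0)
Line 3: ['orange', 'I'] (min_width=8, slack=1)
Line 4: ['end', 'red'] (min_width=7, slack=2)
Line 5: ['if', 'butter'] (min_width=9, slack=0)
Line 6: ['good'] (min_width=4, slack=5)
Line 7: ['table'] (min_width=5, slack=4)
Line 8: ['fish', 'dog'] (min_width=8, slack=1)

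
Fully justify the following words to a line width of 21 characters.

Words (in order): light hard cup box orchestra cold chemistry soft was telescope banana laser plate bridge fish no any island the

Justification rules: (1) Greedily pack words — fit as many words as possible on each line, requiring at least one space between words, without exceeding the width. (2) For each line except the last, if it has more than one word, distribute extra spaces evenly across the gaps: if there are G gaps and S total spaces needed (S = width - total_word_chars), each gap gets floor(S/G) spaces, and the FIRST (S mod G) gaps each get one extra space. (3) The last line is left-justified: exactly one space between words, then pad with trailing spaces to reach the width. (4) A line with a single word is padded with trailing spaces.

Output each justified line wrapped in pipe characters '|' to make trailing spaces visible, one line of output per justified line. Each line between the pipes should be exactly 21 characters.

Answer: |light  hard  cup  box|
|orchestra        cold|
|chemistry   soft  was|
|telescope      banana|
|laser   plate  bridge|
|fish  no  any  island|
|the                  |

Derivation:
Line 1: ['light', 'hard', 'cup', 'box'] (min_width=18, slack=3)
Line 2: ['orchestra', 'cold'] (min_width=14, slack=7)
Line 3: ['chemistry', 'soft', 'was'] (min_width=18, slack=3)
Line 4: ['telescope', 'banana'] (min_width=16, slack=5)
Line 5: ['laser', 'plate', 'bridge'] (min_width=18, slack=3)
Line 6: ['fish', 'no', 'any', 'island'] (min_width=18, slack=3)
Line 7: ['the'] (min_width=3, slack=18)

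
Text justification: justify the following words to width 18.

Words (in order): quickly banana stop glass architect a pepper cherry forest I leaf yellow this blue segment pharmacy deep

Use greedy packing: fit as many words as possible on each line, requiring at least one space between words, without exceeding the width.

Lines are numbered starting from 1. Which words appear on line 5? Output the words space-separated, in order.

Answer: leaf yellow this

Derivation:
Line 1: ['quickly', 'banana'] (min_width=14, slack=4)
Line 2: ['stop', 'glass'] (min_width=10, slack=8)
Line 3: ['architect', 'a', 'pepper'] (min_width=18, slack=0)
Line 4: ['cherry', 'forest', 'I'] (min_width=15, slack=3)
Line 5: ['leaf', 'yellow', 'this'] (min_width=16, slack=2)
Line 6: ['blue', 'segment'] (min_width=12, slack=6)
Line 7: ['pharmacy', 'deep'] (min_width=13, slack=5)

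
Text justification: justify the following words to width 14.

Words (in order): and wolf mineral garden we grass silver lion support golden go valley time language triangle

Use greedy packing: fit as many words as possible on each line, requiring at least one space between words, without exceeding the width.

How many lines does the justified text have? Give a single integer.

Answer: 8

Derivation:
Line 1: ['and', 'wolf'] (min_width=8, slack=6)
Line 2: ['mineral', 'garden'] (min_width=14, slack=0)
Line 3: ['we', 'grass'] (min_width=8, slack=6)
Line 4: ['silver', 'lion'] (min_width=11, slack=3)
Line 5: ['support', 'golden'] (min_width=14, slack=0)
Line 6: ['go', 'valley', 'time'] (min_width=14, slack=0)
Line 7: ['language'] (min_width=8, slack=6)
Line 8: ['triangle'] (min_width=8, slack=6)
Total lines: 8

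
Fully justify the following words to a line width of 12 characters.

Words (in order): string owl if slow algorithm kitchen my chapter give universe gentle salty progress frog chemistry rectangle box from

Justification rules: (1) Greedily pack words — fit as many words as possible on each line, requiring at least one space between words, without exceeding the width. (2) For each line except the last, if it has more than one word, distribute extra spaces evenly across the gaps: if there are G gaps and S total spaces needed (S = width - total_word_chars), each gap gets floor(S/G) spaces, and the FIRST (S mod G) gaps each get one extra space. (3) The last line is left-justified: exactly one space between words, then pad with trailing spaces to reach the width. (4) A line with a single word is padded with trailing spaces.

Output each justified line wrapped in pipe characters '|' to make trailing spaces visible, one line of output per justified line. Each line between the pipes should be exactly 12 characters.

Line 1: ['string', 'owl'] (min_width=10, slack=2)
Line 2: ['if', 'slow'] (min_width=7, slack=5)
Line 3: ['algorithm'] (min_width=9, slack=3)
Line 4: ['kitchen', 'my'] (min_width=10, slack=2)
Line 5: ['chapter', 'give'] (min_width=12, slack=0)
Line 6: ['universe'] (min_width=8, slack=4)
Line 7: ['gentle', 'salty'] (min_width=12, slack=0)
Line 8: ['progress'] (min_width=8, slack=4)
Line 9: ['frog'] (min_width=4, slack=8)
Line 10: ['chemistry'] (min_width=9, slack=3)
Line 11: ['rectangle'] (min_width=9, slack=3)
Line 12: ['box', 'from'] (min_width=8, slack=4)

Answer: |string   owl|
|if      slow|
|algorithm   |
|kitchen   my|
|chapter give|
|universe    |
|gentle salty|
|progress    |
|frog        |
|chemistry   |
|rectangle   |
|box from    |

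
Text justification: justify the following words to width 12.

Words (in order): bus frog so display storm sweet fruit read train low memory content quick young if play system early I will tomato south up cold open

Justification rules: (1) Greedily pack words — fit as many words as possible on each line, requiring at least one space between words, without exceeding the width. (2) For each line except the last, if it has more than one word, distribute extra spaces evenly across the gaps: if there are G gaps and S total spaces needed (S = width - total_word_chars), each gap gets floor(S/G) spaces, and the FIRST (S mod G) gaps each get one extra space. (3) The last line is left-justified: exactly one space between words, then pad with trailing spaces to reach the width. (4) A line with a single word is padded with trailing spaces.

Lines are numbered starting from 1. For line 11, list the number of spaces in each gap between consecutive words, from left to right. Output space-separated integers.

Line 1: ['bus', 'frog', 'so'] (min_width=11, slack=1)
Line 2: ['display'] (min_width=7, slack=5)
Line 3: ['storm', 'sweet'] (min_width=11, slack=1)
Line 4: ['fruit', 'read'] (min_width=10, slack=2)
Line 5: ['train', 'low'] (min_width=9, slack=3)
Line 6: ['memory'] (min_width=6, slack=6)
Line 7: ['content'] (min_width=7, slack=5)
Line 8: ['quick', 'young'] (min_width=11, slack=1)
Line 9: ['if', 'play'] (min_width=7, slack=5)
Line 10: ['system', 'early'] (min_width=12, slack=0)
Line 11: ['I', 'will'] (min_width=6, slack=6)
Line 12: ['tomato', 'south'] (min_width=12, slack=0)
Line 13: ['up', 'cold', 'open'] (min_width=12, slack=0)

Answer: 7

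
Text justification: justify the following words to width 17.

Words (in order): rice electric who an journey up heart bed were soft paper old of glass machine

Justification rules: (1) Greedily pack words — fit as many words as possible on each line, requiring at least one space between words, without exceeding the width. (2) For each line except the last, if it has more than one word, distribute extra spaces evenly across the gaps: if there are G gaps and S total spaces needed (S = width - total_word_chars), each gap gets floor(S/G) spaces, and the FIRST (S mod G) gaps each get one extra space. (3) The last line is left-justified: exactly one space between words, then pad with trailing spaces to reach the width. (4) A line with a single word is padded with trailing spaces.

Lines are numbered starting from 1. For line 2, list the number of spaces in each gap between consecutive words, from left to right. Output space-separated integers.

Answer: 3 3

Derivation:
Line 1: ['rice', 'electric', 'who'] (min_width=17, slack=0)
Line 2: ['an', 'journey', 'up'] (min_width=13, slack=4)
Line 3: ['heart', 'bed', 'were'] (min_width=14, slack=3)
Line 4: ['soft', 'paper', 'old', 'of'] (min_width=17, slack=0)
Line 5: ['glass', 'machine'] (min_width=13, slack=4)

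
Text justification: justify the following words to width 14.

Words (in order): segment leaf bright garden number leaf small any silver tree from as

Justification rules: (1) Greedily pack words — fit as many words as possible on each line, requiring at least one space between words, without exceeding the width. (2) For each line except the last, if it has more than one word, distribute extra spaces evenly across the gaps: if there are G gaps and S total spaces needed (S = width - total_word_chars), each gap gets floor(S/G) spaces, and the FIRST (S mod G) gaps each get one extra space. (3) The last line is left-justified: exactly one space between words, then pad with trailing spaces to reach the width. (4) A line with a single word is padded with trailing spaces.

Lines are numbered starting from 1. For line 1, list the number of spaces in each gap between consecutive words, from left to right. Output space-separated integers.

Line 1: ['segment', 'leaf'] (min_width=12, slack=2)
Line 2: ['bright', 'garden'] (min_width=13, slack=1)
Line 3: ['number', 'leaf'] (min_width=11, slack=3)
Line 4: ['small', 'any'] (min_width=9, slack=5)
Line 5: ['silver', 'tree'] (min_width=11, slack=3)
Line 6: ['from', 'as'] (min_width=7, slack=7)

Answer: 3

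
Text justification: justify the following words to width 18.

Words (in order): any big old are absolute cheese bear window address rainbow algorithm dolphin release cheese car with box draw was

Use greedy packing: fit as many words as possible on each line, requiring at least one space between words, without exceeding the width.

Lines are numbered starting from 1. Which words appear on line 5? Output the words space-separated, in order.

Line 1: ['any', 'big', 'old', 'are'] (min_width=15, slack=3)
Line 2: ['absolute', 'cheese'] (min_width=15, slack=3)
Line 3: ['bear', 'window'] (min_width=11, slack=7)
Line 4: ['address', 'rainbow'] (min_width=15, slack=3)
Line 5: ['algorithm', 'dolphin'] (min_width=17, slack=1)
Line 6: ['release', 'cheese', 'car'] (min_width=18, slack=0)
Line 7: ['with', 'box', 'draw', 'was'] (min_width=17, slack=1)

Answer: algorithm dolphin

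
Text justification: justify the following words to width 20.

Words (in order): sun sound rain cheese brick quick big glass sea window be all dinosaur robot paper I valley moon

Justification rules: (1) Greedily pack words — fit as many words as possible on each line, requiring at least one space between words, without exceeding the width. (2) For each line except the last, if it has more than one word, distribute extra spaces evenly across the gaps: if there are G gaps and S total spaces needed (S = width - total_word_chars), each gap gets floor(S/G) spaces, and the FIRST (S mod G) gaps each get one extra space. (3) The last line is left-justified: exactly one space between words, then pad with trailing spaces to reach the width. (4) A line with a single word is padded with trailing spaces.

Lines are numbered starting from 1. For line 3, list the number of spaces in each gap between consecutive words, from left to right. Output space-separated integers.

Answer: 1 1 1

Derivation:
Line 1: ['sun', 'sound', 'rain'] (min_width=14, slack=6)
Line 2: ['cheese', 'brick', 'quick'] (min_width=18, slack=2)
Line 3: ['big', 'glass', 'sea', 'window'] (min_width=20, slack=0)
Line 4: ['be', 'all', 'dinosaur'] (min_width=15, slack=5)
Line 5: ['robot', 'paper', 'I', 'valley'] (min_width=20, slack=0)
Line 6: ['moon'] (min_width=4, slack=16)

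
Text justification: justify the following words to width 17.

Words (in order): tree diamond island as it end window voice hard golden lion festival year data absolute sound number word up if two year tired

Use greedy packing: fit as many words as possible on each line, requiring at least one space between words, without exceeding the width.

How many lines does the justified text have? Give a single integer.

Answer: 9

Derivation:
Line 1: ['tree', 'diamond'] (min_width=12, slack=5)
Line 2: ['island', 'as', 'it', 'end'] (min_width=16, slack=1)
Line 3: ['window', 'voice', 'hard'] (min_width=17, slack=0)
Line 4: ['golden', 'lion'] (min_width=11, slack=6)
Line 5: ['festival', 'year'] (min_width=13, slack=4)
Line 6: ['data', 'absolute'] (min_width=13, slack=4)
Line 7: ['sound', 'number', 'word'] (min_width=17, slack=0)
Line 8: ['up', 'if', 'two', 'year'] (min_width=14, slack=3)
Line 9: ['tired'] (min_width=5, slack=12)
Total lines: 9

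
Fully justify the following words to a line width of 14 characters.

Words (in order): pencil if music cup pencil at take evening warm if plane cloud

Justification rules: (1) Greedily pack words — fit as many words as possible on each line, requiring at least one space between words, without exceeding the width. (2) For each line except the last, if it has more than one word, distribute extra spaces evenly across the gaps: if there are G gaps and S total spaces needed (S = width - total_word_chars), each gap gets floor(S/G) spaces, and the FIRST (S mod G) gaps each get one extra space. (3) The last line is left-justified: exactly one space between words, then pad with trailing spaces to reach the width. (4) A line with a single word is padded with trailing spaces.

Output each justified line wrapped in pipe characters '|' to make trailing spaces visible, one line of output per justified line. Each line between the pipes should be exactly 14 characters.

Answer: |pencil      if|
|music      cup|
|pencil at take|
|evening   warm|
|if plane cloud|

Derivation:
Line 1: ['pencil', 'if'] (min_width=9, slack=5)
Line 2: ['music', 'cup'] (min_width=9, slack=5)
Line 3: ['pencil', 'at', 'take'] (min_width=14, slack=0)
Line 4: ['evening', 'warm'] (min_width=12, slack=2)
Line 5: ['if', 'plane', 'cloud'] (min_width=14, slack=0)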